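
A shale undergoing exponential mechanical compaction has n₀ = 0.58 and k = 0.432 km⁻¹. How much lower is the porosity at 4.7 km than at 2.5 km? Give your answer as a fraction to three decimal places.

0.121

n(2.5) = 0.58·e^(−0.432×2.5) = 0.1970
n(4.7) = 0.58·e^(−0.432×4.7) = 0.0761
Δn = 0.1970 − 0.0761 = 0.1208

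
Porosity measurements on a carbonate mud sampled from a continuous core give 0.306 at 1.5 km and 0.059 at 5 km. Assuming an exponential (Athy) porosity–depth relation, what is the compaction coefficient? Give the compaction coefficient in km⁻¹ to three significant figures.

Athy: φ(d) = φ₀ e^(−cd) ⇒ φ₁/φ₂ = e^{c(d₂−d₁)} ⇒ c = ln(φ₁/φ₂)/(d₂−d₁)
c = ln(0.306/0.059) / (5 − 1.5) = ln(5.186) / 3.5 = 1.6460 / 3.5 = 0.4703 km⁻¹

0.470 km⁻¹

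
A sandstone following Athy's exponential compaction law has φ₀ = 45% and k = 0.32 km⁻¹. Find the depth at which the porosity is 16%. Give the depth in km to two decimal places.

Invert Athy's law: z = ln(φ₀/φ) / k
z = ln(0.45/0.16) / 0.32 = ln(2.812) / 0.32 = 1.0341 / 0.32 = 3.231 km

3.23 km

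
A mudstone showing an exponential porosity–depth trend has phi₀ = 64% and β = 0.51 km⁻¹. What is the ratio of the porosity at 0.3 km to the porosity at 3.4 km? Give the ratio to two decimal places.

4.86

phi(d₁)/phi(d₂) = e^(−β·d₁)/e^(−β·d₂) = e^{β(d₂−d₁)}
= exp(0.51 × 3.1) = exp(1.581) = 4.8598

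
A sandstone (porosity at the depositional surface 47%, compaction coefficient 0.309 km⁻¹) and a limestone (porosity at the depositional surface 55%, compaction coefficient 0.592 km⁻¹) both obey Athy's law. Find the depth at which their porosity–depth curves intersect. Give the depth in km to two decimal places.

Set φ₀ₐ e^(−βₐd) = φ₀ᵦ e^(−βᵦd) ⇒ ln(φ₀ₐ/φ₀ᵦ) = (βₐ − βᵦ)·d
d = ln(0.47/0.55) / (0.309 − 0.592) = -0.1572 / -0.283 = 0.555 km

0.56 km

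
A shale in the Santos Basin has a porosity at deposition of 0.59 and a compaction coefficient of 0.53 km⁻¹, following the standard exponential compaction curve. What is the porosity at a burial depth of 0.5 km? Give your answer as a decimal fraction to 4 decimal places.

n = n₀·exp(−c·Z) = 0.59 × exp(−0.53 × 0.5) = 0.59 × exp(−0.265)
  = 0.59 × 0.7672 = 0.4527

0.4527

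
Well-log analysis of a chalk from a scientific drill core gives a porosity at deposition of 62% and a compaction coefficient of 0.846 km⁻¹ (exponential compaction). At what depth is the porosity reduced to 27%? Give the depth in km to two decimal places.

Invert Athy's law: z = ln(φ₀/φ) / k
z = ln(0.62/0.27) / 0.846 = ln(2.296) / 0.846 = 0.8313 / 0.846 = 0.983 km

0.98 km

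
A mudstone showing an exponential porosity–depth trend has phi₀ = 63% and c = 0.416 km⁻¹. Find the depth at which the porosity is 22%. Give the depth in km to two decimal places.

2.53 km

Invert Athy's law: d = ln(phi₀/phi) / c
d = ln(0.63/0.22) / 0.416 = ln(2.864) / 0.416 = 1.0521 / 0.416 = 2.529 km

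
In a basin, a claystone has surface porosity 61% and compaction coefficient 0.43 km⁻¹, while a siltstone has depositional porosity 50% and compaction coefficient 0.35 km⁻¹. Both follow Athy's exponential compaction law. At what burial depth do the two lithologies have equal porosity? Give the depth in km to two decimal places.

2.49 km

Set phi₀ₐ e^(−βₐZ) = phi₀ᵦ e^(−βᵦZ) ⇒ ln(phi₀ₐ/phi₀ᵦ) = (βₐ − βᵦ)·Z
Z = ln(0.61/0.5) / (0.43 − 0.35) = 0.1989 / 0.08 = 2.486 km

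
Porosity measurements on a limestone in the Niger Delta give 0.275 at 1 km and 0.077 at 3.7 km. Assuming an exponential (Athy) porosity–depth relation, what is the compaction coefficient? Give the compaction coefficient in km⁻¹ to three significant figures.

0.471 km⁻¹

Athy: φ(Z) = φ₀ e^(−kZ) ⇒ φ₁/φ₂ = e^{k(Z₂−Z₁)} ⇒ k = ln(φ₁/φ₂)/(Z₂−Z₁)
k = ln(0.275/0.077) / (3.7 − 1) = ln(3.571) / 2.7 = 1.2730 / 2.7 = 0.4715 km⁻¹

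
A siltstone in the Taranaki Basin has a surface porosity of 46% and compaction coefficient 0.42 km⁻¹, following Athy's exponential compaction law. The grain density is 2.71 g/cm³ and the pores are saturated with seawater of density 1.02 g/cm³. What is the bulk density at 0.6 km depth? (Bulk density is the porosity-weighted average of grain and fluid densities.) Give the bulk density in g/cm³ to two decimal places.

Porosity at depth: phi = 0.46·exp(−0.42×0.6) = 0.46×0.7772 = 0.3575
Bulk density: ρ_b = (1−phi)ρ_g + phi·ρ_f = 0.6425×2.71 + 0.3575×1.02
       = 1.741 + 0.365 = 2.106 g/cm³

2.11 g/cm³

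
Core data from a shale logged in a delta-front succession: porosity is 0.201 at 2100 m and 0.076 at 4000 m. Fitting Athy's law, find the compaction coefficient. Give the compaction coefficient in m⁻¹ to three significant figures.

0.000512 m⁻¹

Working in km (1 km = 1000 m; k in km⁻¹ = k in m⁻¹ × 1000):
Athy: phi(z) = phi₀ e^(−kz) ⇒ phi₁/phi₂ = e^{k(z₂−z₁)} ⇒ k = ln(phi₁/phi₂)/(z₂−z₁)
k = ln(0.201/0.076) / (4 − 2.1) = ln(2.645) / 1.9 = 0.9726 / 1.9 = 0.5119 km⁻¹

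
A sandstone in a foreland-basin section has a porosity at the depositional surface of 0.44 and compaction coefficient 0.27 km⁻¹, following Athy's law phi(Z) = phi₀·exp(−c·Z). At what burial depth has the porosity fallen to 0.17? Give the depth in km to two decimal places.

3.52 km

Invert Athy's law: Z = ln(phi₀/phi) / c
Z = ln(0.44/0.17) / 0.27 = ln(2.588) / 0.27 = 0.9510 / 0.27 = 3.522 km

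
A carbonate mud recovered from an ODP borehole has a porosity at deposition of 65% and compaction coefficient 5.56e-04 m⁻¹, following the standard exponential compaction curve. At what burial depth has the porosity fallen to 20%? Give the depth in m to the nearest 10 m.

Working in km (1 km = 1000 m; c in km⁻¹ = c in m⁻¹ × 1000):
Invert Athy's law: z = ln(n₀/n) / c
z = ln(0.65/0.2) / 0.556 = ln(3.25) / 0.556 = 1.1787 / 0.556 = 2.120 km

2120 m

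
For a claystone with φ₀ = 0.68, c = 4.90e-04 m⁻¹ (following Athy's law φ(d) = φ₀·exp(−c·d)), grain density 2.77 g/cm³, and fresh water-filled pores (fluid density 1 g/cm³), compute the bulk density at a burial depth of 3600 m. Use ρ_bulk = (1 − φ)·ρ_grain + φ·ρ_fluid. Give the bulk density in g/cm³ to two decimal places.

Working in km (1 km = 1000 m; c in km⁻¹ = c in m⁻¹ × 1000):
Porosity at depth: φ = 0.68·exp(−0.49×3.6) = 0.68×0.1714 = 0.1165
Bulk density: ρ_b = (1−φ)ρ_g + φ·ρ_f = 0.8835×2.77 + 0.1165×1
       = 2.447 + 0.117 = 2.564 g/cm³

2.56 g/cm³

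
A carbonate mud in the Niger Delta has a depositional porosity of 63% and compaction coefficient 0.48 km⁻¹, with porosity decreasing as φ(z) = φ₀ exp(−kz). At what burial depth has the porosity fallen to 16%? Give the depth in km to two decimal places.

Invert Athy's law: z = ln(φ₀/φ) / k
z = ln(0.63/0.16) / 0.48 = ln(3.938) / 0.48 = 1.3705 / 0.48 = 2.855 km

2.86 km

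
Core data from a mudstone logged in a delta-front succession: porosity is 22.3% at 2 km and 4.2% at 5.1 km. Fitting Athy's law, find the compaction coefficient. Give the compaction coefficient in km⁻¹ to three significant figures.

0.539 km⁻¹

Athy: phi(z) = phi₀ e^(−kz) ⇒ phi₁/phi₂ = e^{k(z₂−z₁)} ⇒ k = ln(phi₁/phi₂)/(z₂−z₁)
k = ln(0.223/0.042) / (5.1 − 2) = ln(5.31) / 3.1 = 1.6695 / 3.1 = 0.5385 km⁻¹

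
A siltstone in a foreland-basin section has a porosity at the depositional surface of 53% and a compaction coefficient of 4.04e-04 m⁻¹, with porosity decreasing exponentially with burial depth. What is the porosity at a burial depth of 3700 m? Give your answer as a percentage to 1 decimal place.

Working in km (1 km = 1000 m; k in km⁻¹ = k in m⁻¹ × 1000):
φ = φ₀·exp(−k·z) = 0.53 × exp(−0.404 × 3.7) = 0.53 × exp(−1.495)
  = 0.53 × 0.2243 = 0.1189

11.9%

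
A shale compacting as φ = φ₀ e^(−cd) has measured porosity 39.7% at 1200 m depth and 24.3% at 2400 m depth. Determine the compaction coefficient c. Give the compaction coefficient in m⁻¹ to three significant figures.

Working in km (1 km = 1000 m; c in km⁻¹ = c in m⁻¹ × 1000):
Athy: φ(d) = φ₀ e^(−cd) ⇒ φ₁/φ₂ = e^{c(d₂−d₁)} ⇒ c = ln(φ₁/φ₂)/(d₂−d₁)
c = ln(0.397/0.243) / (2.4 − 1.2) = ln(1.634) / 1.2 = 0.4909 / 1.2 = 0.4091 km⁻¹

0.000409 m⁻¹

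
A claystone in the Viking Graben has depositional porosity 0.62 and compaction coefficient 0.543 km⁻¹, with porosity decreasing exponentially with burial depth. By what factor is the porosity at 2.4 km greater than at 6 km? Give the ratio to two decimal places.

7.06

φ(z₁)/φ(z₂) = e^(−β·z₁)/e^(−β·z₂) = e^{β(z₂−z₁)}
= exp(0.543 × 3.6) = exp(1.955) = 7.0625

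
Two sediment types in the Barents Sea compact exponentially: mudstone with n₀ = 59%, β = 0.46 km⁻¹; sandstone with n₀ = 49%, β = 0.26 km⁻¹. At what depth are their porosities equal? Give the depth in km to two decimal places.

0.93 km

Set n₀ₐ e^(−βₐZ) = n₀ᵦ e^(−βᵦZ) ⇒ ln(n₀ₐ/n₀ᵦ) = (βₐ − βᵦ)·Z
Z = ln(0.59/0.49) / (0.46 − 0.26) = 0.1857 / 0.2 = 0.929 km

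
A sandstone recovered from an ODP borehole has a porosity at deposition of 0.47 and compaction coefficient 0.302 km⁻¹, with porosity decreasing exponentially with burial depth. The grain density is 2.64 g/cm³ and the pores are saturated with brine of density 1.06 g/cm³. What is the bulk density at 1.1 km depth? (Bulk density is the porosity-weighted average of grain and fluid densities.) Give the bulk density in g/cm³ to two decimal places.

Porosity at depth: φ = 0.47·exp(−0.302×1.1) = 0.47×0.7173 = 0.3372
Bulk density: ρ_b = (1−φ)ρ_g + φ·ρ_f = 0.6628×2.64 + 0.3372×1.06
       = 1.750 + 0.357 = 2.107 g/cm³

2.11 g/cm³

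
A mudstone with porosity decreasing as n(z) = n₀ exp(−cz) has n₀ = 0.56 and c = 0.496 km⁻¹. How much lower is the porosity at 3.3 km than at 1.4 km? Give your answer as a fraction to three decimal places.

n(1.4) = 0.56·e^(−0.496×1.4) = 0.2796
n(3.3) = 0.56·e^(−0.496×3.3) = 0.1090
Δn = 0.2796 − 0.1090 = 0.1707

0.171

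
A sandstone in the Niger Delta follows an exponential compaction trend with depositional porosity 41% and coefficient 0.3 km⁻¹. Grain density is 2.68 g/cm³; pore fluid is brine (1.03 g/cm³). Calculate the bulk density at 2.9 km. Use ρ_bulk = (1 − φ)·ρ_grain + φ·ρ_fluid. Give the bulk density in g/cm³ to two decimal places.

2.40 g/cm³

Porosity at depth: φ = 0.41·exp(−0.3×2.9) = 0.41×0.4190 = 0.1718
Bulk density: ρ_b = (1−φ)ρ_g + φ·ρ_f = 0.8282×2.68 + 0.1718×1.03
       = 2.220 + 0.177 = 2.397 g/cm³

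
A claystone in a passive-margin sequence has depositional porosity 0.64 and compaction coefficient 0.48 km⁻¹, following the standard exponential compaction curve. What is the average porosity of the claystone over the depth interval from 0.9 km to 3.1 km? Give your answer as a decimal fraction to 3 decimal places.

⟨φ⟩ = (1/(Z₂−Z₁)) ∫ φ₀ e^(−kZ) dZ = φ₀·(e^(−k·Z₁) − e^(−k·Z₂)) / (k·(Z₂−Z₁))
e^(−0.48×0.9) = 0.6492; e^(−0.48×3.1) = 0.2258
⟨φ⟩ = 0.64 × (0.6492 − 0.2258) / (0.48 × 2.2) = 0.64 × 0.4009 = 0.2566

0.257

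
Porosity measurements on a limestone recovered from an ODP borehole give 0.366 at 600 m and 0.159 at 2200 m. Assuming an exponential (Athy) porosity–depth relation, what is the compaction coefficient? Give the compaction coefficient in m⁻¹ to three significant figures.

Working in km (1 km = 1000 m; β in km⁻¹ = β in m⁻¹ × 1000):
Athy: n(Z) = n₀ e^(−βZ) ⇒ n₁/n₂ = e^{β(Z₂−Z₁)} ⇒ β = ln(n₁/n₂)/(Z₂−Z₁)
β = ln(0.366/0.159) / (2.2 − 0.6) = ln(2.302) / 1.6 = 0.8337 / 1.6 = 0.5211 km⁻¹

0.000521 m⁻¹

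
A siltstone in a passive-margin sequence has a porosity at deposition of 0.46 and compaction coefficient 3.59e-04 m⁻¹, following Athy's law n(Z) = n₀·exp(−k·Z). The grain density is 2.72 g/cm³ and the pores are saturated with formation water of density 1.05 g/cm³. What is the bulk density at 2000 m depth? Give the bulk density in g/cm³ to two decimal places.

Working in km (1 km = 1000 m; k in km⁻¹ = k in m⁻¹ × 1000):
Porosity at depth: n = 0.46·exp(−0.359×2) = 0.46×0.4877 = 0.2244
Bulk density: ρ_b = (1−n)ρ_g + n·ρ_f = 0.7756×2.72 + 0.2244×1.05
       = 2.110 + 0.236 = 2.345 g/cm³

2.35 g/cm³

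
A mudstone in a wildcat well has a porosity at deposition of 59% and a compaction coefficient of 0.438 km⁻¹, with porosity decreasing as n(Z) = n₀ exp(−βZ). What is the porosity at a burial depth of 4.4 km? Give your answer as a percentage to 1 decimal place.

8.6%

n = n₀·exp(−β·Z) = 0.59 × exp(−0.438 × 4.4) = 0.59 × exp(−1.927)
  = 0.59 × 0.1456 = 0.0859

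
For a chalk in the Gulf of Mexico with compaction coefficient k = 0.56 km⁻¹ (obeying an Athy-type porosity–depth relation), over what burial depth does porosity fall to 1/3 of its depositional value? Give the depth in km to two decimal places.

1.96 km

n/n₀ = 1/3 ⇒ exp(−k·Z) = 1/3 ⇒ Z = ln(3) / k
Z = 1.0986 / 0.56 = 1.962 km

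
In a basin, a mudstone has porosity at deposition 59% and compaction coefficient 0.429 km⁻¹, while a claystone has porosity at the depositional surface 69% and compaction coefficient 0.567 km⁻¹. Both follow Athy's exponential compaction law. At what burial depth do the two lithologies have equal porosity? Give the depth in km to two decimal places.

1.13 km

Set phi₀ₐ e^(−kₐz) = phi₀ᵦ e^(−kᵦz) ⇒ ln(phi₀ₐ/phi₀ᵦ) = (kₐ − kᵦ)·z
z = ln(0.59/0.69) / (0.429 − 0.567) = -0.1566 / -0.138 = 1.135 km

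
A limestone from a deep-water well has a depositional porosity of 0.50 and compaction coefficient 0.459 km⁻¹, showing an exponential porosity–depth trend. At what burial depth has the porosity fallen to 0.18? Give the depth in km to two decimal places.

2.23 km

Invert Athy's law: d = ln(n₀/n) / c
d = ln(0.5/0.18) / 0.459 = ln(2.778) / 0.459 = 1.0217 / 0.459 = 2.226 km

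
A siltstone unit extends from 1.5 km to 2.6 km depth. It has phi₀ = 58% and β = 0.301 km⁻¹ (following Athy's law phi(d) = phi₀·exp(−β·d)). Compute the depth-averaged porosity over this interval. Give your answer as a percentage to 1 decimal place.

⟨phi⟩ = (1/(d₂−d₁)) ∫ phi₀ e^(−βd) dd = phi₀·(e^(−β·d₁) − e^(−β·d₂)) / (β·(d₂−d₁))
e^(−0.301×1.5) = 0.6367; e^(−0.301×2.6) = 0.4572
⟨phi⟩ = 0.58 × (0.6367 − 0.4572) / (0.301 × 1.1) = 0.58 × 0.5420 = 0.3144

31.4%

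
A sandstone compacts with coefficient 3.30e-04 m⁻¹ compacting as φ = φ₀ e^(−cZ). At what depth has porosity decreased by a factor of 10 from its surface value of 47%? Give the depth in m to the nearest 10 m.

6980 m

Working in km (1 km = 1000 m; c in km⁻¹ = c in m⁻¹ × 1000):
φ/φ₀ = 1/10 ⇒ exp(−c·Z) = 1/10 ⇒ Z = ln(10) / c
Z = 2.3026 / 0.33 = 6.978 km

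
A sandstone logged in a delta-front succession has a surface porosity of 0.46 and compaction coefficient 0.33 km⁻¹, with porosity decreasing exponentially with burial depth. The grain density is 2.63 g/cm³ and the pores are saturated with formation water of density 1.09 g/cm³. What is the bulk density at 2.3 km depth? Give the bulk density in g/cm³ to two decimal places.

Porosity at depth: phi = 0.46·exp(−0.33×2.3) = 0.46×0.4681 = 0.2153
Bulk density: ρ_b = (1−phi)ρ_g + phi·ρ_f = 0.7847×2.63 + 0.2153×1.09
       = 2.064 + 0.235 = 2.298 g/cm³

2.30 g/cm³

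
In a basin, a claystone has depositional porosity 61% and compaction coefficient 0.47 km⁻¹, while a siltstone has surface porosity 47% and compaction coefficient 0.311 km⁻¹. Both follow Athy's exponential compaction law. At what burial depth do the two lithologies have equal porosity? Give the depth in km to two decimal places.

1.64 km

Set n₀ₐ e^(−cₐZ) = n₀ᵦ e^(−cᵦZ) ⇒ ln(n₀ₐ/n₀ᵦ) = (cₐ − cᵦ)·Z
Z = ln(0.61/0.47) / (0.47 − 0.311) = 0.2607 / 0.159 = 1.640 km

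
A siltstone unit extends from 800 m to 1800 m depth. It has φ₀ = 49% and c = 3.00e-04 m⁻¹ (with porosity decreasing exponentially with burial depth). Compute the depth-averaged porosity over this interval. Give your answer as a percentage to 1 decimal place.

Working in km (1 km = 1000 m; c in km⁻¹ = c in m⁻¹ × 1000):
⟨φ⟩ = (1/(Z₂−Z₁)) ∫ φ₀ e^(−cZ) dZ = φ₀·(e^(−c·Z₁) − e^(−c·Z₂)) / (c·(Z₂−Z₁))
e^(−0.3×0.8) = 0.7866; e^(−0.3×1.8) = 0.5827
⟨φ⟩ = 0.49 × (0.7866 − 0.5827) / (0.3 × 1) = 0.49 × 0.6796 = 0.3330

33.3%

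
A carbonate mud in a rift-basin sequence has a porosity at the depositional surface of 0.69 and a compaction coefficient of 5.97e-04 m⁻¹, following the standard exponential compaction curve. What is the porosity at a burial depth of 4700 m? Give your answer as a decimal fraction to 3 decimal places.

Working in km (1 km = 1000 m; β in km⁻¹ = β in m⁻¹ × 1000):
φ = φ₀·exp(−β·Z) = 0.69 × exp(−0.597 × 4.7) = 0.69 × exp(−2.806)
  = 0.69 × 0.0605 = 0.0417

0.042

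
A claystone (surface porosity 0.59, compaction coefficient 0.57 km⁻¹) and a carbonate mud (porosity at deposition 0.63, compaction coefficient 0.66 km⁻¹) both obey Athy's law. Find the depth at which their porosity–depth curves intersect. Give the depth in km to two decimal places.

0.73 km

Set phi₀ₐ e^(−βₐz) = phi₀ᵦ e^(−βᵦz) ⇒ ln(phi₀ₐ/phi₀ᵦ) = (βₐ − βᵦ)·z
z = ln(0.59/0.63) / (0.57 − 0.66) = -0.0656 / -0.09 = 0.729 km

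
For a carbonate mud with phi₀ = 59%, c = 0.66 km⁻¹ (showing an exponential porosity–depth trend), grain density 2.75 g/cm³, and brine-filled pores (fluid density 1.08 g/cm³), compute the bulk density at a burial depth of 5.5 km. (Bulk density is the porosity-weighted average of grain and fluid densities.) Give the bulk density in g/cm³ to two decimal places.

Porosity at depth: phi = 0.59·exp(−0.66×5.5) = 0.59×0.0265 = 0.0156
Bulk density: ρ_b = (1−phi)ρ_g + phi·ρ_f = 0.9844×2.75 + 0.0156×1.08
       = 2.707 + 0.017 = 2.724 g/cm³

2.72 g/cm³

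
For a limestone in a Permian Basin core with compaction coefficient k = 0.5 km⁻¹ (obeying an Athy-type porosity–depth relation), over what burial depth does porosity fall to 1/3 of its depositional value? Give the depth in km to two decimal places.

φ/φ₀ = 1/3 ⇒ exp(−k·z) = 1/3 ⇒ z = ln(3) / k
z = 1.0986 / 0.5 = 2.197 km

2.20 km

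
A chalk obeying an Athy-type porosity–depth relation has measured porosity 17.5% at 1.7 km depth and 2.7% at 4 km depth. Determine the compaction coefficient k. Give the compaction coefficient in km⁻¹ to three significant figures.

0.813 km⁻¹

Athy: φ(z) = φ₀ e^(−kz) ⇒ φ₁/φ₂ = e^{k(z₂−z₁)} ⇒ k = ln(φ₁/φ₂)/(z₂−z₁)
k = ln(0.175/0.027) / (4 − 1.7) = ln(6.481) / 2.3 = 1.8689 / 2.3 = 0.8126 km⁻¹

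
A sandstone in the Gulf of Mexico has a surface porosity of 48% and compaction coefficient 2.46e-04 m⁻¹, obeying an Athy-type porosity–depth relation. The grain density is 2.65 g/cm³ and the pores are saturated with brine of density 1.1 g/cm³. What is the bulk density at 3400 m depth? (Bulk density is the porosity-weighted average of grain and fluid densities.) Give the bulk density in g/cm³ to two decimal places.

Working in km (1 km = 1000 m; c in km⁻¹ = c in m⁻¹ × 1000):
Porosity at depth: phi = 0.48·exp(−0.246×3.4) = 0.48×0.4333 = 0.2080
Bulk density: ρ_b = (1−phi)ρ_g + phi·ρ_f = 0.7920×2.65 + 0.2080×1.1
       = 2.099 + 0.229 = 2.328 g/cm³

2.33 g/cm³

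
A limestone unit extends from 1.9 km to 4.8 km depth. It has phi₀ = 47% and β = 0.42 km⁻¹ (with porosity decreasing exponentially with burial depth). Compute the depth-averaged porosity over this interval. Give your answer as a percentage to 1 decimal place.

⟨phi⟩ = (1/(d₂−d₁)) ∫ phi₀ e^(−βd) dd = phi₀·(e^(−β·d₁) − e^(−β·d₂)) / (β·(d₂−d₁))
e^(−0.42×1.9) = 0.4502; e^(−0.42×4.8) = 0.1332
⟨phi⟩ = 0.47 × (0.4502 − 0.1332) / (0.42 × 2.9) = 0.47 × 0.2603 = 0.1223

12.2%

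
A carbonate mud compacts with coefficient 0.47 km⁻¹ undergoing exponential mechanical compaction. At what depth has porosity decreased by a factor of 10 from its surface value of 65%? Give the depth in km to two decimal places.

4.90 km

phi/phi₀ = 1/10 ⇒ exp(−k·z) = 1/10 ⇒ z = ln(10) / k
z = 2.3026 / 0.47 = 4.899 km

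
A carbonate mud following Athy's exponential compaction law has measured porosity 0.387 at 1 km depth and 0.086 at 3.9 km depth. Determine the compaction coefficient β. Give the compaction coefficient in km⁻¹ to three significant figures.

Athy: phi(Z) = phi₀ e^(−βZ) ⇒ phi₁/phi₂ = e^{β(Z₂−Z₁)} ⇒ β = ln(phi₁/phi₂)/(Z₂−Z₁)
β = ln(0.387/0.086) / (3.9 − 1) = ln(4.5) / 2.9 = 1.5041 / 2.9 = 0.5186 km⁻¹

0.519 km⁻¹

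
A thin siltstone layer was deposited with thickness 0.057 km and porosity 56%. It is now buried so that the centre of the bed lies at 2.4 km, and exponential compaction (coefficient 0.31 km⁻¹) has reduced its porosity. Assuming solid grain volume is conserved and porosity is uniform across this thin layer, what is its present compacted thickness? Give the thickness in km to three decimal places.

Porosity at 2.4 km: φ = 0.56·exp(−0.31×2.4) = 0.2661
Solid-volume conservation: h(1−φ) = h₀(1−φ₀) ⇒ h = h₀·(1−φ₀)/(1−φ)
h = 0.057 × (1 − 0.56)/(1 − 0.2661) = 0.057 × 0.5996 = 0.0342 km

0.034 km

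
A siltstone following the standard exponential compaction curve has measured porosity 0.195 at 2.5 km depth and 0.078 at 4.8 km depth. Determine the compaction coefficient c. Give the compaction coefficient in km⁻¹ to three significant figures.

Athy: φ(d) = φ₀ e^(−cd) ⇒ φ₁/φ₂ = e^{c(d₂−d₁)} ⇒ c = ln(φ₁/φ₂)/(d₂−d₁)
c = ln(0.195/0.078) / (4.8 − 2.5) = ln(2.5) / 2.3 = 0.9163 / 2.3 = 0.3984 km⁻¹

0.398 km⁻¹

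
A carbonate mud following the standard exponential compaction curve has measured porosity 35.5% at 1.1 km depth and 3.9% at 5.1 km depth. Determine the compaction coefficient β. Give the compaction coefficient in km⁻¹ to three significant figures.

Athy: φ(Z) = φ₀ e^(−βZ) ⇒ φ₁/φ₂ = e^{β(Z₂−Z₁)} ⇒ β = ln(φ₁/φ₂)/(Z₂−Z₁)
β = ln(0.355/0.039) / (5.1 − 1.1) = ln(9.103) / 4 = 2.2086 / 4 = 0.5521 km⁻¹

0.552 km⁻¹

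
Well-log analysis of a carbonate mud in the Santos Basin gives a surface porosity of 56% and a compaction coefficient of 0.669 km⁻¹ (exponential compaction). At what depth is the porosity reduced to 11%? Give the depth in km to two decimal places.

2.43 km

Invert Athy's law: Z = ln(n₀/n) / c
Z = ln(0.56/0.11) / 0.669 = ln(5.091) / 0.669 = 1.6275 / 0.669 = 2.433 km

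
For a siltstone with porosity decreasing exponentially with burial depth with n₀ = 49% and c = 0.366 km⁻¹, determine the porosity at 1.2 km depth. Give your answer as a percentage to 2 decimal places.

31.58%

n = n₀·exp(−c·Z) = 0.49 × exp(−0.366 × 1.2) = 0.49 × exp(−0.4392)
  = 0.49 × 0.6446 = 0.3158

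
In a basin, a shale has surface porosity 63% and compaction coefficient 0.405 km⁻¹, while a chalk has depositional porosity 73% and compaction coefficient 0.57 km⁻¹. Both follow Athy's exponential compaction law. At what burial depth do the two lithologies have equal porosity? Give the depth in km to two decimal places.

0.89 km

Set phi₀ₐ e^(−βₐZ) = phi₀ᵦ e^(−βᵦZ) ⇒ ln(phi₀ₐ/phi₀ᵦ) = (βₐ − βᵦ)·Z
Z = ln(0.63/0.73) / (0.405 − 0.57) = -0.1473 / -0.165 = 0.893 km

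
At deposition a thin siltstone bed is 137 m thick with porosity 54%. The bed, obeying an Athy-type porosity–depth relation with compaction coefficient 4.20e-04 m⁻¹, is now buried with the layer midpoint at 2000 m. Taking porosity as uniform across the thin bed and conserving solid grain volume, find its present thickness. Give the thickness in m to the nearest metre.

Working in km (1 km = 1000 m; c in km⁻¹ = c in m⁻¹ × 1000):
Porosity at 2 km: phi = 0.54·exp(−0.42×2) = 0.2331
Solid-volume conservation: h(1−phi) = h₀(1−phi₀) ⇒ h = h₀·(1−phi₀)/(1−phi)
h = 0.137 × (1 − 0.54)/(1 − 0.2331) = 0.137 × 0.5998 = 0.0822 km

82 m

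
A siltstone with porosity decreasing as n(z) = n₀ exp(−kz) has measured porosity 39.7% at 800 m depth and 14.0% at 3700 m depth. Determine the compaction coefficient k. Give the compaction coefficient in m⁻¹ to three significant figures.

Working in km (1 km = 1000 m; k in km⁻¹ = k in m⁻¹ × 1000):
Athy: n(z) = n₀ e^(−kz) ⇒ n₁/n₂ = e^{k(z₂−z₁)} ⇒ k = ln(n₁/n₂)/(z₂−z₁)
k = ln(0.397/0.14) / (3.7 − 0.8) = ln(2.836) / 2.9 = 1.0423 / 2.9 = 0.3594 km⁻¹

0.000359 m⁻¹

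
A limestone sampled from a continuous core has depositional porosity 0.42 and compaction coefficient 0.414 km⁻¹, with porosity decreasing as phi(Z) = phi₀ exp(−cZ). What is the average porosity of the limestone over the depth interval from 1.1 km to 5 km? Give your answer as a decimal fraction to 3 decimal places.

0.132

⟨phi⟩ = (1/(Z₂−Z₁)) ∫ phi₀ e^(−cZ) dZ = phi₀·(e^(−c·Z₁) − e^(−c·Z₂)) / (c·(Z₂−Z₁))
e^(−0.414×1.1) = 0.6342; e^(−0.414×5) = 0.1262
⟨phi⟩ = 0.42 × (0.6342 − 0.1262) / (0.414 × 3.9) = 0.42 × 0.3146 = 0.1321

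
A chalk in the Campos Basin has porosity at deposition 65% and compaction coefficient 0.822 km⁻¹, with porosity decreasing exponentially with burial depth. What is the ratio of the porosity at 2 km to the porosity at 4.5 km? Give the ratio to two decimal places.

phi(Z₁)/phi(Z₂) = e^(−c·Z₁)/e^(−c·Z₂) = e^{c(Z₂−Z₁)}
= exp(0.822 × 2.5) = exp(2.055) = 7.8068

7.81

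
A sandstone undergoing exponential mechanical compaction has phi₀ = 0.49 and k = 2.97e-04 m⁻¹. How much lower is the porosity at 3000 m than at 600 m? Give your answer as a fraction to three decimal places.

Working in km (1 km = 1000 m; k in km⁻¹ = k in m⁻¹ × 1000):
phi(0.6) = 0.49·e^(−0.297×0.6) = 0.4100
phi(3) = 0.49·e^(−0.297×3) = 0.2010
Δphi = 0.4100 − 0.2010 = 0.2090

0.209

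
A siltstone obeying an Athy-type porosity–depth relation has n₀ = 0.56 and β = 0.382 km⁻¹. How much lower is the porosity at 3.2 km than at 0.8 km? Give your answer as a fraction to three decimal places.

n(0.8) = 0.56·e^(−0.382×0.8) = 0.4125
n(3.2) = 0.56·e^(−0.382×3.2) = 0.1649
Δn = 0.4125 − 0.1649 = 0.2476

0.248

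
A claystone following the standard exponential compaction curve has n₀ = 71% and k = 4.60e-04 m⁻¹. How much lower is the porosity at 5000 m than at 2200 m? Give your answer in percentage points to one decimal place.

18.7 percentage points

Working in km (1 km = 1000 m; k in km⁻¹ = k in m⁻¹ × 1000):
n(2.2) = 0.71·e^(−0.46×2.2) = 0.2581
n(5) = 0.71·e^(−0.46×5) = 0.0712
Δn = 0.2581 − 0.0712 = 0.1869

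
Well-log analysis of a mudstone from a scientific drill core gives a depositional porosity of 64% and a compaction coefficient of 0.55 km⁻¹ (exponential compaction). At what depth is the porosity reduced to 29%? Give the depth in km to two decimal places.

Invert Athy's law: d = ln(φ₀/φ) / β
d = ln(0.64/0.29) / 0.55 = ln(2.207) / 0.55 = 0.7916 / 0.55 = 1.439 km

1.44 km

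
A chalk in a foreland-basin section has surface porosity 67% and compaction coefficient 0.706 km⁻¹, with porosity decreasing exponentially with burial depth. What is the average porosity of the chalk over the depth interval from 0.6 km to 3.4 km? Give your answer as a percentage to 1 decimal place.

⟨n⟩ = (1/(d₂−d₁)) ∫ n₀ e^(−βd) dd = n₀·(e^(−β·d₁) − e^(−β·d₂)) / (β·(d₂−d₁))
e^(−0.706×0.6) = 0.6547; e^(−0.706×3.4) = 0.0907
⟨n⟩ = 0.67 × (0.6547 − 0.0907) / (0.706 × 2.8) = 0.67 × 0.2853 = 0.1912

19.1%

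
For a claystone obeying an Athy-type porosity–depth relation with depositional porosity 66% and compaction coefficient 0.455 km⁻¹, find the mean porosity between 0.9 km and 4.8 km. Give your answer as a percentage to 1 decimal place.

⟨n⟩ = (1/(Z₂−Z₁)) ∫ n₀ e^(−cZ) dZ = n₀·(e^(−c·Z₁) − e^(−c·Z₂)) / (c·(Z₂−Z₁))
e^(−0.455×0.9) = 0.6640; e^(−0.455×4.8) = 0.1126
⟨n⟩ = 0.66 × (0.6640 − 0.1126) / (0.455 × 3.9) = 0.66 × 0.3107 = 0.2051

20.5%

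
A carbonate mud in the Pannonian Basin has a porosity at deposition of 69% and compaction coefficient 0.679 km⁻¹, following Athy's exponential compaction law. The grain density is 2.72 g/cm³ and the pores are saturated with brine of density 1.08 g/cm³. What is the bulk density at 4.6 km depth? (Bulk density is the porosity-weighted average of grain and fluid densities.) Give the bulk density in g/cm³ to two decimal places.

Porosity at depth: n = 0.69·exp(−0.679×4.6) = 0.69×0.0440 = 0.0304
Bulk density: ρ_b = (1−n)ρ_g + n·ρ_f = 0.9696×2.72 + 0.0304×1.08
       = 2.637 + 0.033 = 2.670 g/cm³

2.67 g/cm³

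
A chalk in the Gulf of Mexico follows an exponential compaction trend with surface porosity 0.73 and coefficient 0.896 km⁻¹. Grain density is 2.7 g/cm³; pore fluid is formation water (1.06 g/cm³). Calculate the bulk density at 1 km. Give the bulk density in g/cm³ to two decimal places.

Porosity at depth: n = 0.73·exp(−0.896×1) = 0.73×0.4082 = 0.2980
Bulk density: ρ_b = (1−n)ρ_g + n·ρ_f = 0.7020×2.7 + 0.2980×1.06
       = 1.895 + 0.316 = 2.211 g/cm³

2.21 g/cm³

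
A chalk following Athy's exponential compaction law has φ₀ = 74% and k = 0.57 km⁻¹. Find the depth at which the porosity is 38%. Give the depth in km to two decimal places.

1.17 km

Invert Athy's law: z = ln(φ₀/φ) / k
z = ln(0.74/0.38) / 0.57 = ln(1.947) / 0.57 = 0.6665 / 0.57 = 1.169 km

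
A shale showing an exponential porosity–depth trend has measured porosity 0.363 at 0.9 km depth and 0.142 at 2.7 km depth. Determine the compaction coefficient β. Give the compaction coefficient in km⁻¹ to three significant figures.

0.521 km⁻¹

Athy: phi(Z) = phi₀ e^(−βZ) ⇒ phi₁/phi₂ = e^{β(Z₂−Z₁)} ⇒ β = ln(phi₁/phi₂)/(Z₂−Z₁)
β = ln(0.363/0.142) / (2.7 − 0.9) = ln(2.556) / 1.8 = 0.9386 / 1.8 = 0.5214 km⁻¹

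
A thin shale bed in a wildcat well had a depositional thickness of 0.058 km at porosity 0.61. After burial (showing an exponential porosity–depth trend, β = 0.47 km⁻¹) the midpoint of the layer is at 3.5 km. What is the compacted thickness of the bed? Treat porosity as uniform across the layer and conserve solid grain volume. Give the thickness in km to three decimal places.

0.026 km

Porosity at 3.5 km: φ = 0.61·exp(−0.47×3.5) = 0.1177
Solid-volume conservation: h(1−φ) = h₀(1−φ₀) ⇒ h = h₀·(1−φ₀)/(1−φ)
h = 0.058 × (1 − 0.61)/(1 − 0.1177) = 0.058 × 0.4420 = 0.0256 km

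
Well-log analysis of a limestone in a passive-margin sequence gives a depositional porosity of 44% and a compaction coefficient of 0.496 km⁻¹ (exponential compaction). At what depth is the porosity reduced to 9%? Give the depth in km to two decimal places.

Invert Athy's law: z = ln(n₀/n) / c
z = ln(0.44/0.09) / 0.496 = ln(4.889) / 0.496 = 1.5870 / 0.496 = 3.200 km

3.20 km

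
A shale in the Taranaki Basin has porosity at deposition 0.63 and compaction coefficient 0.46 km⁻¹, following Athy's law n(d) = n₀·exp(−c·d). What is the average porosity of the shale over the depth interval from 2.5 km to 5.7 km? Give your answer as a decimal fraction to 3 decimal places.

⟨n⟩ = (1/(d₂−d₁)) ∫ n₀ e^(−cd) dd = n₀·(e^(−c·d₁) − e^(−c·d₂)) / (c·(d₂−d₁))
e^(−0.46×2.5) = 0.3166; e^(−0.46×5.7) = 0.0727
⟨n⟩ = 0.63 × (0.3166 − 0.0727) / (0.46 × 3.2) = 0.63 × 0.1657 = 0.1044

0.104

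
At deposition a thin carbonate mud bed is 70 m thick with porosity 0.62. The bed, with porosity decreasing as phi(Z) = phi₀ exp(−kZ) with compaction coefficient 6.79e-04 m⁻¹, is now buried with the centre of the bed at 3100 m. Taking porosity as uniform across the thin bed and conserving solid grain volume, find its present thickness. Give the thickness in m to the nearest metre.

29 m

Working in km (1 km = 1000 m; k in km⁻¹ = k in m⁻¹ × 1000):
Porosity at 3.1 km: phi = 0.62·exp(−0.679×3.1) = 0.0756
Solid-volume conservation: h(1−phi) = h₀(1−phi₀) ⇒ h = h₀·(1−phi₀)/(1−phi)
h = 0.07 × (1 − 0.62)/(1 − 0.0756) = 0.07 × 0.4111 = 0.0288 km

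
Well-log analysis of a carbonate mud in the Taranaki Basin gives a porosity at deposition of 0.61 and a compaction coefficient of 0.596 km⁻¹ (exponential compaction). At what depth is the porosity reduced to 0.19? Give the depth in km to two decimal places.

Invert Athy's law: d = ln(n₀/n) / β
d = ln(0.61/0.19) / 0.596 = ln(3.211) / 0.596 = 1.1664 / 0.596 = 1.957 km

1.96 km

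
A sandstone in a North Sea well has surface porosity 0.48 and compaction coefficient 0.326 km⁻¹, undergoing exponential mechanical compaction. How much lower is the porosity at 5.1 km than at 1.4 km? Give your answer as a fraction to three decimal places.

0.213

phi(1.4) = 0.48·e^(−0.326×1.4) = 0.3041
phi(5.1) = 0.48·e^(−0.326×5.1) = 0.0910
Δphi = 0.3041 − 0.0910 = 0.2131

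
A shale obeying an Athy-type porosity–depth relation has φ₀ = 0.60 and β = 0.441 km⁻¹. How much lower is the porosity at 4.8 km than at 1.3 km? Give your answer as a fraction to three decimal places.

φ(1.3) = 0.6·e^(−0.441×1.3) = 0.3382
φ(4.8) = 0.6·e^(−0.441×4.8) = 0.0722
Δφ = 0.3382 − 0.0722 = 0.2659

0.266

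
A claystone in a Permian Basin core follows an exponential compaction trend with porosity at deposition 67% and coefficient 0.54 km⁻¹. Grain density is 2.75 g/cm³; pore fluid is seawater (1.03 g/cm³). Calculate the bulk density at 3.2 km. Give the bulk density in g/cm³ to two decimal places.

2.55 g/cm³

Porosity at depth: n = 0.67·exp(−0.54×3.2) = 0.67×0.1776 = 0.1190
Bulk density: ρ_b = (1−n)ρ_g + n·ρ_f = 0.8810×2.75 + 0.1190×1.03
       = 2.423 + 0.123 = 2.545 g/cm³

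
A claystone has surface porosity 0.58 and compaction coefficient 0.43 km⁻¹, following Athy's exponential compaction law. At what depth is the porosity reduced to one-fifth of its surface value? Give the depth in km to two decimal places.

3.74 km

phi/phi₀ = 1/5 ⇒ exp(−β·z) = 1/5 ⇒ z = ln(5) / β
z = 1.6094 / 0.43 = 3.743 km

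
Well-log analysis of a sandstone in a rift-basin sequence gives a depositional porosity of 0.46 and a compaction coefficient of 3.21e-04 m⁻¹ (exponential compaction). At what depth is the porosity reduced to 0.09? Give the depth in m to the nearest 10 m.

Working in km (1 km = 1000 m; c in km⁻¹ = c in m⁻¹ × 1000):
Invert Athy's law: Z = ln(n₀/n) / c
Z = ln(0.46/0.09) / 0.321 = ln(5.111) / 0.321 = 1.6314 / 0.321 = 5.082 km

5080 m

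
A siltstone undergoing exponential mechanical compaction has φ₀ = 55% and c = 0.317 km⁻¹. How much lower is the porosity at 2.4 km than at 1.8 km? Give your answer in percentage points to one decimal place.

5.4 percentage points

φ(1.8) = 0.55·e^(−0.317×1.8) = 0.3109
φ(2.4) = 0.55·e^(−0.317×2.4) = 0.2570
Δφ = 0.3109 − 0.2570 = 0.0538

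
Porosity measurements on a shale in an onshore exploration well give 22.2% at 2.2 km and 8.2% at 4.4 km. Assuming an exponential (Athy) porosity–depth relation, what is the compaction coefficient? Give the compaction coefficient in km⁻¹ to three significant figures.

0.453 km⁻¹

Athy: φ(d) = φ₀ e^(−kd) ⇒ φ₁/φ₂ = e^{k(d₂−d₁)} ⇒ k = ln(φ₁/φ₂)/(d₂−d₁)
k = ln(0.222/0.082) / (4.4 − 2.2) = ln(2.707) / 2.2 = 0.9960 / 2.2 = 0.4527 km⁻¹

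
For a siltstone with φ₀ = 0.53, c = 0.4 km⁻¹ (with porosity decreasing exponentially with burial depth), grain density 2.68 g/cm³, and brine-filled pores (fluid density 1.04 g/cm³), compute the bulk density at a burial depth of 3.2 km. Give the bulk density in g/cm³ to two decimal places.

2.44 g/cm³

Porosity at depth: φ = 0.53·exp(−0.4×3.2) = 0.53×0.2780 = 0.1474
Bulk density: ρ_b = (1−φ)ρ_g + φ·ρ_f = 0.8526×2.68 + 0.1474×1.04
       = 2.285 + 0.153 = 2.438 g/cm³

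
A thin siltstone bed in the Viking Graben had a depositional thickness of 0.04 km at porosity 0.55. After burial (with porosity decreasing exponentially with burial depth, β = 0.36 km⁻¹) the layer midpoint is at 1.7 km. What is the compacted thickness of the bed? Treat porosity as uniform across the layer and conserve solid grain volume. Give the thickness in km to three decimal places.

Porosity at 1.7 km: n = 0.55·exp(−0.36×1.7) = 0.2982
Solid-volume conservation: h(1−n) = h₀(1−n₀) ⇒ h = h₀·(1−n₀)/(1−n)
h = 0.04 × (1 − 0.55)/(1 − 0.2982) = 0.04 × 0.6413 = 0.0257 km

0.026 km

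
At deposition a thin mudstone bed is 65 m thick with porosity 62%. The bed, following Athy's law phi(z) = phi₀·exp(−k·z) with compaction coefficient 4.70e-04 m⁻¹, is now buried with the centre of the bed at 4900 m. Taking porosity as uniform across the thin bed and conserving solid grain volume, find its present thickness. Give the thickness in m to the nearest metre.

Working in km (1 km = 1000 m; k in km⁻¹ = k in m⁻¹ × 1000):
Porosity at 4.9 km: phi = 0.62·exp(−0.47×4.9) = 0.0620
Solid-volume conservation: h(1−phi) = h₀(1−phi₀) ⇒ h = h₀·(1−phi₀)/(1−phi)
h = 0.065 × (1 − 0.62)/(1 − 0.0620) = 0.065 × 0.4051 = 0.0263 km

26 m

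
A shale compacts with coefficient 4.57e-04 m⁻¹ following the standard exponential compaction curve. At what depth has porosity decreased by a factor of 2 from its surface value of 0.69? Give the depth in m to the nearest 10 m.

1520 m

Working in km (1 km = 1000 m; k in km⁻¹ = k in m⁻¹ × 1000):
phi/phi₀ = 1/2 ⇒ exp(−k·z) = 1/2 ⇒ z = ln(2) / k
z = 0.6931 / 0.457 = 1.517 km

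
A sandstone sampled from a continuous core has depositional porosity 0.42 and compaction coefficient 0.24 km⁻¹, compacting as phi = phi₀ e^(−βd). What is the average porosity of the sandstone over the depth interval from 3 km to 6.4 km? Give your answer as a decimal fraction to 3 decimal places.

0.140

⟨phi⟩ = (1/(d₂−d₁)) ∫ phi₀ e^(−βd) dd = phi₀·(e^(−β·d₁) − e^(−β·d₂)) / (β·(d₂−d₁))
e^(−0.24×3) = 0.4868; e^(−0.24×6.4) = 0.2152
⟨phi⟩ = 0.42 × (0.4868 − 0.2152) / (0.24 × 3.4) = 0.42 × 0.3327 = 0.1397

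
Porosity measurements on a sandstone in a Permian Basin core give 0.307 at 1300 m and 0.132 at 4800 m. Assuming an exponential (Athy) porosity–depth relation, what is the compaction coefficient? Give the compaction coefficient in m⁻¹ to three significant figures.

Working in km (1 km = 1000 m; k in km⁻¹ = k in m⁻¹ × 1000):
Athy: φ(d) = φ₀ e^(−kd) ⇒ φ₁/φ₂ = e^{k(d₂−d₁)} ⇒ k = ln(φ₁/φ₂)/(d₂−d₁)
k = ln(0.307/0.132) / (4.8 − 1.3) = ln(2.326) / 3.5 = 0.8440 / 3.5 = 0.2412 km⁻¹

0.000241 m⁻¹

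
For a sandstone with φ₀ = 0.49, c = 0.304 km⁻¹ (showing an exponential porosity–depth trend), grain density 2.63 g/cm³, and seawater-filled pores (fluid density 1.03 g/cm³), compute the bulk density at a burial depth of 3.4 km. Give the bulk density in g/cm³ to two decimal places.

2.35 g/cm³

Porosity at depth: φ = 0.49·exp(−0.304×3.4) = 0.49×0.3557 = 0.1743
Bulk density: ρ_b = (1−φ)ρ_g + φ·ρ_f = 0.8257×2.63 + 0.1743×1.03
       = 2.172 + 0.180 = 2.351 g/cm³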